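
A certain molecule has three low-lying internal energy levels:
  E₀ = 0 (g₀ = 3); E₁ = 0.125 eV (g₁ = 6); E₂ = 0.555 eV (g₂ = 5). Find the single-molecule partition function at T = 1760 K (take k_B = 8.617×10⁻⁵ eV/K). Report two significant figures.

Z = 5.8

k_BT = 8.617×10⁻⁵ × 1760 K = 0.1517 eV.
Eᵢ/kT = 0, 0.8240, 3.659.
Z = Σ gᵢe^(−Eᵢ/kT) = 3·e^(−0) + 6·e^(−0.8240) + 5·e^(−3.659) = 3.000 + 2.632 + 0.1288 = 5.761.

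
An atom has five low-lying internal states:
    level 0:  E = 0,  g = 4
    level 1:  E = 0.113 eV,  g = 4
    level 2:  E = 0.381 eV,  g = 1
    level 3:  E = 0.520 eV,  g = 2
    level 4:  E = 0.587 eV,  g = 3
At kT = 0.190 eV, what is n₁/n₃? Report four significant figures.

17.03

n₁/n₃ = (g₁/g₃) exp[−(E₁−E₃)/kT] = (4/2) × exp(−(-0.407 eV)/(0.190 eV)) = (4/2) × exp(2.14211) = 17.03.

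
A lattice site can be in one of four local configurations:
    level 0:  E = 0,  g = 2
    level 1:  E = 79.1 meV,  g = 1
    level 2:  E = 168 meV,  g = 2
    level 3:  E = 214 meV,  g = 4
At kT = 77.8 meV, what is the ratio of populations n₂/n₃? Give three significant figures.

n₂/n₃ = (g₂/g₃) exp[−(E₂−E₃)/kT] = (2/4) × exp(−(-46 meV)/(77.8 meV)) = (2/4) × exp(0.59126) = 0.903.

0.903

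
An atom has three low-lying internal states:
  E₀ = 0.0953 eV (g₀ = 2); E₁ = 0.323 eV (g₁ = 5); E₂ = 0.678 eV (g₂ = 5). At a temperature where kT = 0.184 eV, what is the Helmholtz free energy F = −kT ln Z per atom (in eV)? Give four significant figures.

-0.1435 eV

Eᵢ/kT = 0.517935, 1.75543, 3.68478.
Z = Σ gᵢe^(−Eᵢ/kT) = 2·e^(−0.517935) + 5·e^(−1.75543) + 5·e^(−3.68478) = 1.19150 + 0.864165 + 0.125513 = 2.18118.
F = −kT ln Z = −0.184 × ln(2.18118) = −0.184 × 0.779866 = -0.1435 eV.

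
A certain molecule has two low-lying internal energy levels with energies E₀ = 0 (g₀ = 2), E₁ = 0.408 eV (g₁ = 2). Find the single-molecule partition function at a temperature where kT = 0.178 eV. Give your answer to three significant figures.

Eᵢ/kT = 0, 2.2921.
Z = Σ gᵢe^(−Eᵢ/kT) = 2·e^(−0) + 2·e^(−2.2921) = 2.0000 + 0.20211 = 2.2021.

Z = 2.20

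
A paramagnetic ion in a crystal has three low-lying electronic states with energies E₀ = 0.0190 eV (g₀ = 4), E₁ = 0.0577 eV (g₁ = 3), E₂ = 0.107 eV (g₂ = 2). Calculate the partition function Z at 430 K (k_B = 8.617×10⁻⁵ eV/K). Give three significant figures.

k_BT = 8.617×10⁻⁵ × 430 K = 0.037053 eV.
Eᵢ/kT = 0.51278, 1.5572, 2.8878.
Z = Σ gᵢe^(−Eᵢ/kT) = 4·e^(−0.51278) + 3·e^(−1.5572) + 2·e^(−2.8878) = 2.3953 + 0.63218 + 0.11140 = 3.1389.

Z = 3.14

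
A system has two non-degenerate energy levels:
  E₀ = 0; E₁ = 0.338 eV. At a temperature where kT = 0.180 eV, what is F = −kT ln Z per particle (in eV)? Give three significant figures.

-0.0256 eV

Eᵢ/kT = 0, 1.8778.
Z = Σ e^(−Eᵢ/kT) = e^(−0) + e^(−1.8778) = 1.0000 + 0.15293 = 1.1529.
F = −kT ln Z = −0.180 × ln(1.1529) = −0.180 × 0.14228 = -0.0256 eV.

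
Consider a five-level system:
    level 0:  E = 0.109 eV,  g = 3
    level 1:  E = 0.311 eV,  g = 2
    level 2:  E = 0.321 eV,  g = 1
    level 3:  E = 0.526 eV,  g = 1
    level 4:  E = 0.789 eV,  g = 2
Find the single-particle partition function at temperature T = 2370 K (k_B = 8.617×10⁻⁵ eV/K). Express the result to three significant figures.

Z = 2.52

k_BT = 8.617×10⁻⁵ × 2370 K = 0.20422 eV.
Eᵢ/kT = 0.53374, 1.5229, 1.5718, 2.5757, 3.8635.
Z = Σ gᵢe^(−Eᵢ/kT) = 3·e^(−0.53374) + 2·e^(−1.5229) + 1·e^(−1.5718) + 1·e^(−2.5757) + 2·e^(−3.8635) = 1.7592 + 0.43616 + 0.20767 + 0.076101 + 0.041989 = 2.5211.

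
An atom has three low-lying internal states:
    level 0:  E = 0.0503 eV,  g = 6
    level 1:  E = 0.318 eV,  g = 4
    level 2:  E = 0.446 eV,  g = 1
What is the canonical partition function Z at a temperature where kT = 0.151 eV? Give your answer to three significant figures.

Z = 4.84

Eᵢ/kT = 0.33311, 2.1060, 2.9536.
Z = Σ gᵢe^(−Eᵢ/kT) = 6·e^(−0.33311) + 4·e^(−2.1060) + 1·e^(−2.9536) = 4.3001 + 0.48690 + 0.052152 = 4.8392.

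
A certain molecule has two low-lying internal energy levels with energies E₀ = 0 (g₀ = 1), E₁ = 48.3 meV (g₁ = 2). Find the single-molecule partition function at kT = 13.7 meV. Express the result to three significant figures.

Z = 1.06

Eᵢ/kT = 0, 3.5255.
Z = Σ gᵢe^(−Eᵢ/kT) = 1·e^(−0) + 2·e^(−3.5255) = 1.0000 + 0.058874 = 1.0589.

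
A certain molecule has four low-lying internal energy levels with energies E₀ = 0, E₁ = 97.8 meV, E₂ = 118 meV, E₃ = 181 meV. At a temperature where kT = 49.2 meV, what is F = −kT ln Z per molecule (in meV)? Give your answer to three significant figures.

-11.1 meV

Eᵢ/kT = 0, 1.9878, 2.3984, 3.6789.
Z = Σ e^(−Eᵢ/kT) = e^(−0) + e^(−1.9878) + e^(−2.3984) + e^(−3.6789) = 1.0000 + 0.13700 + 0.090863 + 0.025251 = 1.2531.
F = −kT ln Z = −49.2 × ln(1.2531) = −49.2 × 0.22562 = -11.1 meV.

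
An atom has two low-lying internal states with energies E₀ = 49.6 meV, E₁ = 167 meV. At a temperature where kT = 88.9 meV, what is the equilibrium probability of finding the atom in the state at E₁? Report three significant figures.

0.211

Eᵢ/kT = 0.55793, 1.8785.
Z = Σ e^(−Eᵢ/kT) = e^(−0.55793) + e^(−1.8785) = 0.57239 + 0.15282 = 0.72521.
P₁ = e^(−E₁/kT) / Z = 0.15282/0.72521 = 0.211.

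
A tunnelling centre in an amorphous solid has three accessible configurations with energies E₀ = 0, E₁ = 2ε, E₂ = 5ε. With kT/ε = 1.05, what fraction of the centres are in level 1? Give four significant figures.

0.1286

Eᵢ/kT = 0, 1.90476, 4.76190.
Z = Σ e^(−Eᵢ/kT) = e^(−0) + e^(−1.90476) + e^(−4.76190) = 1.00000 + 0.148858 + 0.00854935 = 1.15741.
P₁ = e^(−E₁/kT) / Z = 0.148858/1.15741 = 0.1286.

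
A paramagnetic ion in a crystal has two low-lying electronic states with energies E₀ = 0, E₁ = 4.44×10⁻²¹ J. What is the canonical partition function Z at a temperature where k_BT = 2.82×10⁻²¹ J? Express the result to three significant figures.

Z = 1.21

Eᵢ/kT = 0, 1.5745.
Z = Σ e^(−Eᵢ/kT) = e^(−0) + e^(−1.5745) = 1.0000 + 0.20711 = 1.2071.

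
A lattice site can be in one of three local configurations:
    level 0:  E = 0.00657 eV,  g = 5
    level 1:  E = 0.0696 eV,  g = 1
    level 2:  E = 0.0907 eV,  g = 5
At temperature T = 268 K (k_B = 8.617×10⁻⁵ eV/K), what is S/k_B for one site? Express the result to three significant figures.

1.77

k_BT = 8.617×10⁻⁵ × 268 K = 0.023094 eV.
Eᵢ/kT = 0.28449, 3.0138, 3.9274.
Z = Σ gᵢe^(−Eᵢ/kT) = 5·e^(−0.28449) + 1·e^(−3.0138) + 5·e^(−3.9274) = 3.7620 + 0.049105 + 0.098474 = 3.9096.
⟨E⟩ = Σ EᵢPᵢ = 0.0094807 eV.
S/k_B = ln Z + ⟨E⟩/kT = ln(3.9096) + 0.0094807/0.023094 = 1.3634 + 0.41053 = 1.77.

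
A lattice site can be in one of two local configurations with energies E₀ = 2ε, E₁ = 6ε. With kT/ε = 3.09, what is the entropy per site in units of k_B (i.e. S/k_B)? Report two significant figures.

Eᵢ/kT = 0.6472, 1.942.
Z = Σ e^(−Eᵢ/kT) = e^(−0.6472) + e^(−1.942) = 0.5235 + 0.1434 = 0.6669.
⟨E⟩ = Σ EᵢPᵢ = 2.860 ε.
S/k_B = ln Z + ⟨E⟩/kT = ln(0.6669) + 2.860/3.09 = -0.4051 + 0.9256 = 0.52.

0.52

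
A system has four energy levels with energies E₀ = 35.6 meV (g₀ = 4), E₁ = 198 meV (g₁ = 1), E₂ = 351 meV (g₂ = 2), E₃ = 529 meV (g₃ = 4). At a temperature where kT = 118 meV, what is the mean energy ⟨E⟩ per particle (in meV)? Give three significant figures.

61.4 meV

Eᵢ/kT = 0.30169, 1.6780, 2.9746, 4.4831.
Z = Σ gᵢe^(−Eᵢ/kT) = 4·e^(−0.30169) + 1·e^(−1.6780) + 2·e^(−2.9746) + 4·e^(−4.4831) = 2.9583 + 0.18675 + 0.10214 + 0.045193 = 3.2924.
⟨E⟩ = Σ Eᵢ gᵢe^(−Eᵢ/kT) / Z = (35.6·2.9583 + 198·0.18675 + 351·0.10214 + 529·0.045193) / 3.2924 = 61.4 meV.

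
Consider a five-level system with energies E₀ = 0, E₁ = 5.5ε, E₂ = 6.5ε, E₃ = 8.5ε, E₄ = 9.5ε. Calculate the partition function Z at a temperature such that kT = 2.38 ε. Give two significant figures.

Z = 1.2

Eᵢ/kT = 0, 2.311, 2.731, 3.571, 3.992.
Z = Σ e^(−Eᵢ/kT) = e^(−0) + e^(−2.311) + e^(−2.731) + e^(−3.571) + e^(−3.992) = 1.000 + 0.09916 + 0.06515 + 0.02813 + 0.01846 = 1.211.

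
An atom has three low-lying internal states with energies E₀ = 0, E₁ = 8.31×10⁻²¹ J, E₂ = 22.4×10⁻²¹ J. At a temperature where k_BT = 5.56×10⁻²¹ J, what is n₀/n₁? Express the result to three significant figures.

n₀/n₁ = exp[−(E₀−E₁)/kT] = exp(−(-8.31 ×10⁻²¹ J)/(5.56 ×10⁻²¹ J)) = exp(1.4946) = 4.46.

4.46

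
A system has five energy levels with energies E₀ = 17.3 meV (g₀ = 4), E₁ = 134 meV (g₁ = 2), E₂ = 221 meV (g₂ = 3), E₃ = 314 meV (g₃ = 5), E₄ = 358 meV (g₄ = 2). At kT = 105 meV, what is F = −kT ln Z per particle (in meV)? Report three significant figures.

Eᵢ/kT = 0.16476, 1.2762, 2.1048, 2.9905, 3.4095.
Z = Σ gᵢe^(−Eᵢ/kT) = 4·e^(−0.16476) + 2·e^(−1.2762) + 3·e^(−2.1048) + 5·e^(−2.9905) + 2·e^(−3.4095) = 3.3924 + 0.55819 + 0.36561 + 0.25131 + 0.066115 = 4.6336.
F = −kT ln Z = −105 × ln(4.6336) = −105 × 1.5333 = -161 meV.

-161 meV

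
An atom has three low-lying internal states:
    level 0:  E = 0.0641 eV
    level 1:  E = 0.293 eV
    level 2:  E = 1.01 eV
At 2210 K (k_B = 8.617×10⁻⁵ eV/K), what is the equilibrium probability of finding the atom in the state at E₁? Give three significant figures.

0.230

k_BT = 8.617×10⁻⁵ × 2210 K = 0.19044 eV.
Eᵢ/kT = 0.33659, 1.5385, 5.3035.
Z = Σ e^(−Eᵢ/kT) = e^(−0.33659) + e^(−1.5385) + e^(−5.3035) = 0.71420 + 0.21470 + 0.0049742 = 0.93387.
P₁ = e^(−E₁/kT) / Z = 0.21470/0.93387 = 0.230.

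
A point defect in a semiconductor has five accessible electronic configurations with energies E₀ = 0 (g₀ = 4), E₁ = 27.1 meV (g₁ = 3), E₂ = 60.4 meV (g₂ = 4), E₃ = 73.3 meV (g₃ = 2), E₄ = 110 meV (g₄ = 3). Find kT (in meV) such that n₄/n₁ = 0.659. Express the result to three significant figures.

199 meV

n₄/n₁ = (g₄/g₁) exp[−(E₄−E₁)/kT] = 0.659.
⇒ (E₄−E₁)/kT = ln((3/3)/0.659) = ln(1.5175) = 0.41706.
kT = 82.9 meV / 0.41706 = 199 meV.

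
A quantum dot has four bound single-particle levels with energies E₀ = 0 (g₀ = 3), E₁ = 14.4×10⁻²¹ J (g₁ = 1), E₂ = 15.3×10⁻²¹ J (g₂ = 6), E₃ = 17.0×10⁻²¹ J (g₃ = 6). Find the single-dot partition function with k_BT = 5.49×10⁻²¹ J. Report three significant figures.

Eᵢ/kT = 0, 2.6230, 2.7869, 3.0965.
Z = Σ gᵢe^(−Eᵢ/kT) = 3·e^(−0) + 1·e^(−2.6230) + 6·e^(−2.7869) + 6·e^(−3.0965) = 3.0000 + 0.072585 + 0.36967 + 0.27124 = 3.7135.

Z = 3.71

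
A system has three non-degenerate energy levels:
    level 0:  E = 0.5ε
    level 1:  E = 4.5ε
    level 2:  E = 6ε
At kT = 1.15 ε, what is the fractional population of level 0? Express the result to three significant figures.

0.962

Eᵢ/kT = 0.43478, 3.9130, 5.2174.
Z = Σ e^(−Eᵢ/kT) = e^(−0.43478) + e^(−3.9130) + e^(−5.2174) = 0.64741 + 0.019980 + 0.0054214 = 0.67281.
P₀ = e^(−E₀/kT) / Z = 0.64741/0.67281 = 0.962.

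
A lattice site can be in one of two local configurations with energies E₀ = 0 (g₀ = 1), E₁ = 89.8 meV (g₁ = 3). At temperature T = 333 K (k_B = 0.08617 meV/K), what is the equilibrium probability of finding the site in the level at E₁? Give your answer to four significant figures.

k_BT = 0.08617 × 333 K = 28.6946 meV.
Eᵢ/kT = 0, 3.12951.
Z = Σ gᵢe^(−Eᵢ/kT) = 1·e^(−0) + 3·e^(−3.12951) = 1.00000 + 0.131218 = 1.13122.
P₁ = g₁ e^(−E₁/kT) / Z = 0.131218/1.13122 = 0.1160.

0.1160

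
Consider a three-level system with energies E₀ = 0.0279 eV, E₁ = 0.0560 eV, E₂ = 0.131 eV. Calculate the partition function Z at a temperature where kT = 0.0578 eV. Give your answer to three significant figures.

Eᵢ/kT = 0.48270, 0.96886, 2.2664.
Z = Σ e^(−Eᵢ/kT) = e^(−0.48270) + e^(−0.96886) + e^(−2.2664) = 0.61711 + 0.37952 + 0.10368 = 1.1003.

Z = 1.10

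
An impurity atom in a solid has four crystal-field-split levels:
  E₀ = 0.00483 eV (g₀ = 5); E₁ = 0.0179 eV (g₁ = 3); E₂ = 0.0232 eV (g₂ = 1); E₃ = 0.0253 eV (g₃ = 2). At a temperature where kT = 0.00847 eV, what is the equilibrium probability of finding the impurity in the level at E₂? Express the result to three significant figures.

0.0193

Eᵢ/kT = 0.57025, 2.1133, 2.7391, 2.9870.
Z = Σ gᵢe^(−Eᵢ/kT) = 5·e^(−0.57025) + 3·e^(−2.1133) + 1·e^(−2.7391) + 2·e^(−2.9870) = 2.8269 + 0.36252 + 0.064628 + 0.10088 = 3.3549.
P₂ = g₂ e^(−E₂/kT) / Z = 0.064628/3.3549 = 0.0193.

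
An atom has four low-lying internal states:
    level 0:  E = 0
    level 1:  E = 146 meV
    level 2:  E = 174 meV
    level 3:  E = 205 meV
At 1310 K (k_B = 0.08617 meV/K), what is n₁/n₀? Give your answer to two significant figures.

0.27

k_BT = 0.08617 × 1310 K = 112.9 meV.
n₁/n₀ = exp[−(E₁−E₀)/kT] = exp(−(146 meV)/(112.9 meV)) = exp(-1.293) = 0.27.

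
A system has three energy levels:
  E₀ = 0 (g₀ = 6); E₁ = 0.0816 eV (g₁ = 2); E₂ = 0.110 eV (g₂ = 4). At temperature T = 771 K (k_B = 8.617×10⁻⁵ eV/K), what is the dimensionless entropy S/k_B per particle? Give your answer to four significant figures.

2.265

k_BT = 8.617×10⁻⁵ × 771 K = 0.0664371 eV.
Eᵢ/kT = 0, 1.22823, 1.65570.
Z = Σ gᵢe^(−Eᵢ/kT) = 6·e^(−0) + 2·e^(−1.22823) + 4·e^(−1.65570) = 6.00000 + 0.585621 + 0.763833 = 7.34945.
⟨E⟩ = Σ EᵢPᵢ = 0.0179344 eV.
S/k_B = ln Z + ⟨E⟩/kT = ln(7.34945) + 0.0179344/0.0664371 = 1.99463 + 0.269946 = 2.265.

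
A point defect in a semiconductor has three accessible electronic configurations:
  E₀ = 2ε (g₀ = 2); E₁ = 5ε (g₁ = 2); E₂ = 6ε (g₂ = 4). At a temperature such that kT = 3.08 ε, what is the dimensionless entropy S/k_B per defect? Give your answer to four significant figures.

Eᵢ/kT = 0.649351, 1.62338, 1.94805.
Z = Σ gᵢe^(−Eᵢ/kT) = 2·e^(−0.649351) + 2·e^(−1.62338) + 4·e^(−1.94805) = 1.04477 + 0.394462 + 0.570207 = 2.00944.
⟨E⟩ = Σ EᵢPᵢ = 3.72397 ε.
S/k_B = ln Z + ⟨E⟩/kT = ln(2.00944) + 3.72397/3.08 = 0.697856 + 1.20908 = 1.907.

1.907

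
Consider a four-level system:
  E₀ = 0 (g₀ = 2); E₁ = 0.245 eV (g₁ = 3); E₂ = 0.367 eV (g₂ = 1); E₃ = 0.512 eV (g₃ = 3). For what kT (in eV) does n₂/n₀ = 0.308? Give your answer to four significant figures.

0.7575 eV

n₂/n₀ = (g₂/g₀) exp[−(E₂−E₀)/kT] = 0.308.
⇒ (E₂−E₀)/kT = ln((1/2)/0.308) = ln(1.62338) = 0.484510.
kT = 0.367 eV / 0.484510 = 0.7575 eV.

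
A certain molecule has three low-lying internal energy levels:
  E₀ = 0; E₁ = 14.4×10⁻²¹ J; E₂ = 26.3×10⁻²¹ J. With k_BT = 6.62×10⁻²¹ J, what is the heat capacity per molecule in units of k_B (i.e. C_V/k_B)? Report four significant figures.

0.6561

Eᵢ/kT = 0, 2.17523, 3.97281.
Z = Σ e^(−Eᵢ/kT) = e^(−0) + e^(−2.17523) + e^(−3.97281) = 1.00000 + 0.113582 + 0.0188205 = 1.13240.
⟨E⟩ = 1.88146, ⟨E²⟩ = 32.2945.
C_V/k_B = (⟨E²⟩ − ⟨E⟩²)/(kT)² = (32.2945 − 3.53989)/43.8244 = 0.6561.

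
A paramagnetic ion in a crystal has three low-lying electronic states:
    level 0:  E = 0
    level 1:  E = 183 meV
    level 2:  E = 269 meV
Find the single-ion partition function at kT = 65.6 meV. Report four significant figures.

Eᵢ/kT = 0, 2.78963, 4.10061.
Z = Σ e^(−Eᵢ/kT) = e^(−0) + e^(−2.78963) + e^(−4.10061) = 1.00000 + 0.0614439 + 0.0165626 = 1.07801.

Z = 1.078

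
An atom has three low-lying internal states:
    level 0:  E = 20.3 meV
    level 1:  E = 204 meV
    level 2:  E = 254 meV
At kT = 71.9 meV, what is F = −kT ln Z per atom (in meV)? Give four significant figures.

Eᵢ/kT = 0.282337, 2.83727, 3.53268.
Z = Σ e^(−Eᵢ/kT) = e^(−0.282337) + e^(−2.83727) + e^(−3.53268) = 0.754020 + 0.0585854 + 0.0292265 = 0.841832.
F = −kT ln Z = −71.9 × ln(0.841832) = −71.9 × -0.172175 = 12.38 meV.

12.38 meV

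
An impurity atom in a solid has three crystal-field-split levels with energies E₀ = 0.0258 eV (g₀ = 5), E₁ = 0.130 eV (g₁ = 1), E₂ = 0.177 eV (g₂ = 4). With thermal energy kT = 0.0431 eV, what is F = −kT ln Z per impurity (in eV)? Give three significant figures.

-0.0453 eV

Eᵢ/kT = 0.59861, 3.0162, 4.1067.
Z = Σ gᵢe^(−Eᵢ/kT) = 5·e^(−0.59861) + 1·e^(−3.0162) + 4·e^(−4.1067) = 2.7479 + 0.048987 + 0.065848 = 2.8627.
F = −kT ln Z = −0.0431 × ln(2.8627) = −0.0431 × 1.0518 = -0.0453 eV.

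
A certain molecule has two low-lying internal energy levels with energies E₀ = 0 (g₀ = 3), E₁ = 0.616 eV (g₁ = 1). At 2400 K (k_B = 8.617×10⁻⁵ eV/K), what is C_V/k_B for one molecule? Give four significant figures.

0.1454

k_BT = 8.617×10⁻⁵ × 2400 K = 0.206808 eV.
Eᵢ/kT = 0, 2.97861.
Z = Σ gᵢe^(−Eᵢ/kT) = 3·e^(−0) + 1·e^(−2.97861) = 3.00000 + 0.0508635 = 3.05086.
⟨E⟩ = 0.0102699 eV, ⟨E²⟩ = 0.00632624 eV².
C_V/k_B = (⟨E²⟩ − ⟨E⟩²)/(kT)² = (0.00632624 − 0.000105471)/0.0427695 = 0.1454.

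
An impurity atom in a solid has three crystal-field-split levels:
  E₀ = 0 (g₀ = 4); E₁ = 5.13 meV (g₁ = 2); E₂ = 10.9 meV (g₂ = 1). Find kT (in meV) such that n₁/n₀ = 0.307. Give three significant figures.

n₁/n₀ = (g₁/g₀) exp[−(E₁−E₀)/kT] = 0.307.
⇒ (E₁−E₀)/kT = ln((2/4)/0.307) = ln(1.6287) = 0.48778.
kT = 5.13 meV / 0.48778 = 10.5 meV.

10.5 meV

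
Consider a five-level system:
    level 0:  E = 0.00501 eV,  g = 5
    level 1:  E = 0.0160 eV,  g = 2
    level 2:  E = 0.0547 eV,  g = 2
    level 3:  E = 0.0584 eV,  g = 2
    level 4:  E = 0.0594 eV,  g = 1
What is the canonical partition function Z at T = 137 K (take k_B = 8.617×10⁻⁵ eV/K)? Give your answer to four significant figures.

k_BT = 8.617×10⁻⁵ × 137 K = 0.0118053 eV.
Eᵢ/kT = 0.424386, 1.35532, 4.63351, 4.94693, 5.03164.
Z = Σ gᵢe^(−Eᵢ/kT) = 5·e^(−0.424386) + 2·e^(−1.35532) + 2·e^(−4.63351) + 2·e^(−4.94693) + 1·e^(−5.03164) = 3.27086 + 0.515730 + 0.0194412 + 0.0142104 + 0.00652810 = 3.82677.

Z = 3.827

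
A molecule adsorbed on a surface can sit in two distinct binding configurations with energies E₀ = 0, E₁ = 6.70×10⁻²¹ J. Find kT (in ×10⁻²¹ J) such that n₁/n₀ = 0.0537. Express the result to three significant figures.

2.29 ×10⁻²¹ J

n₁/n₀ = exp[−(E₁−E₀)/kT] = 0.0537.
⇒ (E₁−E₀)/kT = ln(1/0.0537) = ln(18.622) = 2.9243.
kT = 6.70 ×10⁻²¹ J / 2.9243 = 2.29 ×10⁻²¹ J.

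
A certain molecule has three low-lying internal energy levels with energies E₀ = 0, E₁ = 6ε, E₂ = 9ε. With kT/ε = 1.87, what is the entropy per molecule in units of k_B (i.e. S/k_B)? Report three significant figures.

Eᵢ/kT = 0, 3.2086, 4.8128.
Z = Σ e^(−Eᵢ/kT) = e^(−0) + e^(−3.2086) + e^(−4.8128) = 1.0000 + 0.040413 + 0.0081251 = 1.0485.
⟨E⟩ = Σ EᵢPᵢ = 0.30101 ε.
S/k_B = ln Z + ⟨E⟩/kT = ln(1.0485) + 0.30101/1.87 = 0.047361 + 0.16097 = 0.208.

0.208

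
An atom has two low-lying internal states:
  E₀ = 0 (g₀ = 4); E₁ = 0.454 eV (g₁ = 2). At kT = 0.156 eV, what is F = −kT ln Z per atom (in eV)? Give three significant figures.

Eᵢ/kT = 0, 2.9103.
Z = Σ gᵢe^(−Eᵢ/kT) = 4·e^(−0) + 2·e^(−2.9103) = 4.0000 + 0.10892 = 4.1089.
F = −kT ln Z = −0.156 × ln(4.1089) = −0.156 × 1.4132 = -0.220 eV.

-0.220 eV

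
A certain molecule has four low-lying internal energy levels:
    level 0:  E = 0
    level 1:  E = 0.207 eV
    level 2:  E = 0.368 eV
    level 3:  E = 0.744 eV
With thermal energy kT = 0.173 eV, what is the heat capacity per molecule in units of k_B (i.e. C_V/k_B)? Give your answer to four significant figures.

Eᵢ/kT = 0, 1.19653, 2.12717, 4.30058.
Z = Σ e^(−Eᵢ/kT) = e^(−0) + e^(−1.19653) + e^(−2.12717) + e^(−4.30058) = 1.00000 + 0.302241 + 0.119174 + 0.0135607 = 1.43498.
⟨E⟩ = 0.0811921 eV, ⟨E²⟩ = 0.0255029 eV².
C_V/k_B = (⟨E²⟩ − ⟨E⟩²)/(kT)² = (0.0255029 − 0.00659216)/0.0299290 = 0.6319.

0.6319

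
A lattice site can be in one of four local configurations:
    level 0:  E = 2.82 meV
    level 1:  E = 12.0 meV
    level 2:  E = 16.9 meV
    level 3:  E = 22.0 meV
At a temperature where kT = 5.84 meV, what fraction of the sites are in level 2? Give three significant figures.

Eᵢ/kT = 0.48288, 2.0548, 2.8938, 3.7671.
Z = Σ e^(−Eᵢ/kT) = e^(−0.48288) + e^(−2.0548) + e^(−2.8938) + e^(−3.7671) = 0.61700 + 0.12812 + 0.055365 + 0.023119 = 0.82360.
P₂ = e^(−E₂/kT) / Z = 0.055365/0.82360 = 0.0672.

0.0672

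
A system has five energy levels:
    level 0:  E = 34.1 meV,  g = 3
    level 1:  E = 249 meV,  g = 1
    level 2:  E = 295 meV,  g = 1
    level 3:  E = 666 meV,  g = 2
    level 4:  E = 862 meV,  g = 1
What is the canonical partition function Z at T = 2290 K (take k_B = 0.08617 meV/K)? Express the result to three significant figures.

Z = 3.11

k_BT = 0.08617 × 2290 K = 197.33 meV.
Eᵢ/kT = 0.17281, 1.2618, 1.4950, 3.3751, 4.3683.
Z = Σ gᵢe^(−Eᵢ/kT) = 3·e^(−0.17281) + 1·e^(−1.2618) + 1·e^(−1.4950) + 2·e^(−3.3751) + 1·e^(−4.3683) = 2.5239 + 0.28314 + 0.22425 + 0.068429 + 0.012673 = 3.1124.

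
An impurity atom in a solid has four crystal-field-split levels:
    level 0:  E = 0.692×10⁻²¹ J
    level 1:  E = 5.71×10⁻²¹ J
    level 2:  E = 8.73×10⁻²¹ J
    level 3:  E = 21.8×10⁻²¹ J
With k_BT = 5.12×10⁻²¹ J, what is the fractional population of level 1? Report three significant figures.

Eᵢ/kT = 0.13516, 1.1152, 1.7051, 4.2578.
Z = Σ e^(−Eᵢ/kT) = e^(−0.13516) + e^(−1.1152) + e^(−1.7051) + e^(−4.2578) = 0.87358 + 0.32785 + 0.18175 + 0.014153 = 1.3973.
P₁ = e^(−E₁/kT) / Z = 0.32785/1.3973 = 0.235.

0.235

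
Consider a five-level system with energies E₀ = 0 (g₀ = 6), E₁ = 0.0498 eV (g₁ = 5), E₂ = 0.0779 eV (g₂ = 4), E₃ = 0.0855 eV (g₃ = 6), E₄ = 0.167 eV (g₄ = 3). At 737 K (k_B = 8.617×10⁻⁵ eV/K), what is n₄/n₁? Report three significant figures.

k_BT = 8.617×10⁻⁵ × 737 K = 0.063507 eV.
n₄/n₁ = (g₄/g₁) exp[−(E₄−E₁)/kT] = (3/5) × exp(−(0.1172 eV)/(0.063507 eV)) = (3/5) × exp(-1.8455) = 0.0948.

0.0948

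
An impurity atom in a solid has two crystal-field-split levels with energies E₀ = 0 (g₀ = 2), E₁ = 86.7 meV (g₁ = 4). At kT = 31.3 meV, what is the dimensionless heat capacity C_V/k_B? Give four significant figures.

0.7593

Eᵢ/kT = 0, 2.76997.
Z = Σ gᵢe^(−Eᵢ/kT) = 2·e^(−0) + 4·e^(−2.76997) = 2.00000 + 0.250656 = 2.25066.
⟨E⟩ = 9.65578 meV, ⟨E²⟩ = 837.156 meV².
C_V/k_B = (⟨E²⟩ − ⟨E⟩²)/(kT)² = (837.156 − 93.2341)/979.690 = 0.7593.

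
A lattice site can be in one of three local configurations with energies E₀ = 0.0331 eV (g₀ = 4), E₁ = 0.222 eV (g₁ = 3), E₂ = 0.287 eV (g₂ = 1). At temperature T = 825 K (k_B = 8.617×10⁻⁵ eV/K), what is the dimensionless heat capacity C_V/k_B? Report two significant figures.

k_BT = 8.617×10⁻⁵ × 825 K = 0.07109 eV.
Eᵢ/kT = 0.4656, 3.123, 4.037.
Z = Σ gᵢe^(−Eᵢ/kT) = 4·e^(−0.4656) + 3·e^(−3.123) + 1·e^(−4.037) = 2.511 + 0.1321 + 0.01765 = 2.661.
⟨E⟩ = 0.04416 eV, ⟨E²⟩ = 0.004027 eV².
C_V/k_B = (⟨E²⟩ − ⟨E⟩²)/(kT)² = (0.004027 − 0.001950)/0.005054 = 0.41.

0.41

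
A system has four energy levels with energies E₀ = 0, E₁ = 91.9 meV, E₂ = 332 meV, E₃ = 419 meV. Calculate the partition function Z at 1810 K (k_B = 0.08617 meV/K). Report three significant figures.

Z = 1.74

k_BT = 0.08617 × 1810 K = 155.97 meV.
Eᵢ/kT = 0, 0.58922, 2.1286, 2.6864.
Z = Σ e^(−Eᵢ/kT) = e^(−0) + e^(−0.58922) + e^(−2.1286) + e^(−2.6864) = 1.0000 + 0.55476 + 0.11900 + 0.068126 = 1.7419.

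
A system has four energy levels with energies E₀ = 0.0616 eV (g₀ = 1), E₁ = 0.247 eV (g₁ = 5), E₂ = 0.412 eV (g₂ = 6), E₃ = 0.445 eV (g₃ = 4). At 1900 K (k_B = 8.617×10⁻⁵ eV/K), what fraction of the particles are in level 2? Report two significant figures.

k_BT = 8.617×10⁻⁵ × 1900 K = 0.1637 eV.
Eᵢ/kT = 0.3763, 1.509, 2.517, 2.718.
Z = Σ gᵢe^(−Eᵢ/kT) = 1·e^(−0.3763) + 5·e^(−1.509) + 6·e^(−2.517) + 4·e^(−2.718) = 0.6864 + 1.106 + 0.4842 + 0.2640 = 2.541.
P₂ = g₂ e^(−E₂/kT) / Z = 0.4842/2.541 = 0.19.

0.19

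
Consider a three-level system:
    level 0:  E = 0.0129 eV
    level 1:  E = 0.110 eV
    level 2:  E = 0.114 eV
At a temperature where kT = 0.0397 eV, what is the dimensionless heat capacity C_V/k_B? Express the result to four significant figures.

Eᵢ/kT = 0.324937, 2.77078, 2.87154.
Z = Σ e^(−Eᵢ/kT) = e^(−0.324937) + e^(−2.77078) + e^(−2.87154) = 0.722573 + 0.0626131 + 0.0566117 = 0.841798.
⟨E⟩ = 0.0269214 eV, ⟨E²⟩ = 0.00191683 eV².
C_V/k_B = (⟨E²⟩ − ⟨E⟩²)/(kT)² = (0.00191683 − 0.000724762)/0.00157609 = 0.7563.

0.7563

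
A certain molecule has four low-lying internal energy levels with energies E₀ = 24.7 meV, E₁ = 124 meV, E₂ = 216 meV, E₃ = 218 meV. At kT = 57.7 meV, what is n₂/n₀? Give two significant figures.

0.036

n₂/n₀ = exp[−(E₂−E₀)/kT] = exp(−(191.3 meV)/(57.7 meV)) = exp(-3.315) = 0.036.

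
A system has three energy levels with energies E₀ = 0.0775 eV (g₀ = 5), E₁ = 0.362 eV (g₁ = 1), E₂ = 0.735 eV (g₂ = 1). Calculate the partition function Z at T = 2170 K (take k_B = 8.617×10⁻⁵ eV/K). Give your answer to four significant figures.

k_BT = 8.617×10⁻⁵ × 2170 K = 0.186989 eV.
Eᵢ/kT = 0.414463, 1.93594, 3.93071.
Z = Σ gᵢe^(−Eᵢ/kT) = 5·e^(−0.414463) + 1·e^(−1.93594) + 1·e^(−3.93071) = 3.30347 + 0.144289 + 0.0196297 = 3.46739.

Z = 3.467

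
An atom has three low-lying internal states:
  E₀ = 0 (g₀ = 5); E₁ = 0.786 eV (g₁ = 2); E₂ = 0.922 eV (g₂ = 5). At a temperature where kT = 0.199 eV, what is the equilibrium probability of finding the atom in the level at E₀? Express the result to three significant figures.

Eᵢ/kT = 0, 3.9497, 4.6332.
Z = Σ gᵢe^(−Eᵢ/kT) = 5·e^(−0) + 2·e^(−3.9497) + 5·e^(−4.6332) = 5.0000 + 0.038521 + 0.048618 = 5.0871.
P₀ = g₀ e^(−E₀/kT) / Z = 5.0000/5.0871 = 0.983.

0.983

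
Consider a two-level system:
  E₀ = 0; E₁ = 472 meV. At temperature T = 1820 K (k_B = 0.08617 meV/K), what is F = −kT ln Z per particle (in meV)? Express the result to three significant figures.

-7.55 meV

k_BT = 0.08617 × 1820 K = 156.83 meV.
Eᵢ/kT = 0, 3.0096.
Z = Σ e^(−Eᵢ/kT) = e^(−0) + e^(−3.0096) = 1.0000 + 0.049311 = 1.0493.
F = −kT ln Z = −156.83 × ln(1.0493) = −156.83 × 0.048123 = -7.55 meV.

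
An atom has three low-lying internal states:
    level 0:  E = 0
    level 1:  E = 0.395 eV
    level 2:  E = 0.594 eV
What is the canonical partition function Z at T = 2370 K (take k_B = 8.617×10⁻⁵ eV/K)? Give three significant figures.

k_BT = 8.617×10⁻⁵ × 2370 K = 0.20422 eV.
Eᵢ/kT = 0, 1.9342, 2.9086.
Z = Σ e^(−Eᵢ/kT) = e^(−0) + e^(−1.9342) + e^(−2.9086) = 1.0000 + 0.14454 + 0.054552 = 1.1991.

Z = 1.20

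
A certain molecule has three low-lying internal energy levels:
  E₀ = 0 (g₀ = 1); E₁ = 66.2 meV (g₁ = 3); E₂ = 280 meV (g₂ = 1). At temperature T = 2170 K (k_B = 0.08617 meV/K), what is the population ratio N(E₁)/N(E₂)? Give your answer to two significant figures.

9.4

k_BT = 0.08617 × 2170 K = 187.0 meV.
n₁/n₂ = (g₁/g₂) exp[−(E₁−E₂)/kT] = (3/1) × exp(−(-213.8 meV)/(187.0 meV)) = (3/1) × exp(1.143) = 9.4.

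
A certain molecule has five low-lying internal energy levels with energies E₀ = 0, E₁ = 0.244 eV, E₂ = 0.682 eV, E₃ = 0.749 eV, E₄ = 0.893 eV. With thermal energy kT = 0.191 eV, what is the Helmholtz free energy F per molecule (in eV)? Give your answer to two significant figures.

Eᵢ/kT = 0, 1.277, 3.571, 3.921, 4.675.
Z = Σ e^(−Eᵢ/kT) = e^(−0) + e^(−1.277) + e^(−3.571) + e^(−3.921) + e^(−4.675) = 1.000 + 0.2789 + 0.02813 + 0.01982 + 0.009326 = 1.336.
F = −kT ln Z = −0.191 × ln(1.336) = −0.191 × 0.2897 = -0.055 eV.

-0.055 eV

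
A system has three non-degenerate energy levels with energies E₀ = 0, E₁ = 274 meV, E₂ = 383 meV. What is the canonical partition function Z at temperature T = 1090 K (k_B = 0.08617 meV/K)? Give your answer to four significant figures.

k_BT = 0.08617 × 1090 K = 93.9253 meV.
Eᵢ/kT = 0, 2.91721, 4.07771.
Z = Σ e^(−Eᵢ/kT) = e^(−0) + e^(−2.91721) + e^(−4.07771) = 1.00000 + 0.0540844 + 0.0169462 = 1.07103.

Z = 1.071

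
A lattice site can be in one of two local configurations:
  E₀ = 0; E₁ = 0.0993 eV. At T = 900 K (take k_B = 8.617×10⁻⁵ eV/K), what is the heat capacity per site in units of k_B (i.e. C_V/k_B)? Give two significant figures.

0.28

k_BT = 8.617×10⁻⁵ × 900 K = 0.07755 eV.
Eᵢ/kT = 0, 1.280.
Z = Σ e^(−Eᵢ/kT) = e^(−0) + e^(−1.280) = 1.000 + 0.2780 = 1.278.
⟨E⟩ = 0.02160 eV, ⟨E²⟩ = 0.002145 eV².
C_V/k_B = (⟨E²⟩ − ⟨E⟩²)/(kT)² = (0.002145 − 0.0004666)/0.006014 = 0.28.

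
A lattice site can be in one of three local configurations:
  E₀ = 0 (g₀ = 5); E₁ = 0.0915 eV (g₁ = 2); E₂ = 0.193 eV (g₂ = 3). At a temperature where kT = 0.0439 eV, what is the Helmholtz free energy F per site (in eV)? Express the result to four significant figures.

Eᵢ/kT = 0, 2.08428, 4.39636.
Z = Σ gᵢe^(−Eᵢ/kT) = 5·e^(−0) + 2·e^(−2.08428) + 3·e^(−4.39636) = 5.00000 + 0.248793 + 0.0369663 = 5.28576.
F = −kT ln Z = −0.0439 × ln(5.28576) = −0.0439 × 1.66502 = -0.07309 eV.

-0.07309 eV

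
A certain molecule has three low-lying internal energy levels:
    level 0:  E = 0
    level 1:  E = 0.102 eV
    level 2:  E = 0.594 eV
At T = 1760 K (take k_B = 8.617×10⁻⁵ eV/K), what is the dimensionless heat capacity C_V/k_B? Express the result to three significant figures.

0.275

k_BT = 8.617×10⁻⁵ × 1760 K = 0.15166 eV.
Eᵢ/kT = 0, 0.67256, 3.9167.
Z = Σ e^(−Eᵢ/kT) = e^(−0) + e^(−0.67256) + e^(−3.9167) = 1.0000 + 0.51040 + 0.019907 = 1.5303.
⟨E⟩ = 0.041747 eV, ⟨E²⟩ = 0.0080599 eV².
C_V/k_B = (⟨E²⟩ − ⟨E⟩²)/(kT)² = (0.0080599 − 0.0017428)/0.023001 = 0.275.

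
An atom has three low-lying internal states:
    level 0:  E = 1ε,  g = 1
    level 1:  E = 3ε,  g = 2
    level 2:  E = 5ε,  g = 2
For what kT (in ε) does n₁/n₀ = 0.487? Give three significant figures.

n₁/n₀ = (g₁/g₀) exp[−(E₁−E₀)/kT] = 0.487.
⇒ (E₁−E₀)/kT = ln((2/1)/0.487) = ln(4.1068) = 1.4126.
kT = 2ε / 1.4126 = 1.42 ε.

1.42 ε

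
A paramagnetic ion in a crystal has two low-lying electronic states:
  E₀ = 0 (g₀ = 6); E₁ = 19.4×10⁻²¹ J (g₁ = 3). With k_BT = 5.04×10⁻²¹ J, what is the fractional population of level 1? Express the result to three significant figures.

Eᵢ/kT = 0, 3.8492.
Z = Σ gᵢe^(−Eᵢ/kT) = 6·e^(−0) + 3·e^(−3.8492) = 6.0000 + 0.063890 = 6.0639.
P₁ = g₁ e^(−E₁/kT) / Z = 0.063890/6.0639 = 0.0105.

0.0105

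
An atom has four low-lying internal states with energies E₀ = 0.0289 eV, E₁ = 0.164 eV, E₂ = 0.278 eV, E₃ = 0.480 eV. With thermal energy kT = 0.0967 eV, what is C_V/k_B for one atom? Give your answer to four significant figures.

Eᵢ/kT = 0.298862, 1.69597, 2.87487, 4.96381.
Z = Σ e^(−Eᵢ/kT) = e^(−0.298862) + e^(−1.69597) + e^(−2.87487) + e^(−4.96381) = 0.741662 + 0.183421 + 0.0564235 + 0.00698626 = 0.988493.
⟨E⟩ = 0.0713755 eV, ⟨E²⟩ = 0.0116571 eV².
C_V/k_B = (⟨E²⟩ − ⟨E⟩²)/(kT)² = (0.0116571 − 0.00509446)/0.00935089 = 0.7018.

0.7018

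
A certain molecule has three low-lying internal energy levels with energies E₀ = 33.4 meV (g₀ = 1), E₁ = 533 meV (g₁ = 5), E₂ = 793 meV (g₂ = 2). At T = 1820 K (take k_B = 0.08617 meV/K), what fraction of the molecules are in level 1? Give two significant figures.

k_BT = 0.08617 × 1820 K = 156.8 meV.
Eᵢ/kT = 0.2130, 3.399, 5.057.
Z = Σ gᵢe^(−Eᵢ/kT) = 1·e^(−0.2130) + 5·e^(−3.399) + 2·e^(−5.057) = 0.8082 + 0.1670 + 0.01273 = 0.9879.
P₁ = g₁ e^(−E₁/kT) / Z = 0.1670/0.9879 = 0.17.

0.17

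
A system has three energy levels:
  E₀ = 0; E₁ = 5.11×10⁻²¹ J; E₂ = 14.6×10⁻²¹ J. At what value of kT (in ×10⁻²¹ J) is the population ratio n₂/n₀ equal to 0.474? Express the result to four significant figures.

19.56 ×10⁻²¹ J

n₂/n₀ = exp[−(E₂−E₀)/kT] = 0.474.
⇒ (E₂−E₀)/kT = ln(1/0.474) = ln(2.10970) = 0.746546.
kT = 14.6 ×10⁻²¹ J / 0.746546 = 19.56 ×10⁻²¹ J.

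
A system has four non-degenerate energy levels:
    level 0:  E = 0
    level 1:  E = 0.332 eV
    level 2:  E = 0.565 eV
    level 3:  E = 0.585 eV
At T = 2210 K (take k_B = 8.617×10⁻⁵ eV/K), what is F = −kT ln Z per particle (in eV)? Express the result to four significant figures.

-0.04593 eV

k_BT = 8.617×10⁻⁵ × 2210 K = 0.190436 eV.
Eᵢ/kT = 0, 1.74337, 2.96688, 3.07190.
Z = Σ e^(−Eᵢ/kT) = e^(−0) + e^(−1.74337) + e^(−2.96688) + e^(−3.07190) = 1.00000 + 0.174930 + 0.0514636 + 0.0463330 = 1.27273.
F = −kT ln Z = −0.190436 × ln(1.27273) = −0.190436 × 0.241164 = -0.04593 eV.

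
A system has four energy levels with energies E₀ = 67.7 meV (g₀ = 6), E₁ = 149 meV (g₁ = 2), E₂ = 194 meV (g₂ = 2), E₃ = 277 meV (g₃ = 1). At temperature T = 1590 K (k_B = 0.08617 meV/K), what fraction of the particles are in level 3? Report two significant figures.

k_BT = 0.08617 × 1590 K = 137.0 meV.
Eᵢ/kT = 0.4942, 1.088, 1.416, 2.022.
Z = Σ gᵢe^(−Eᵢ/kT) = 6·e^(−0.4942) + 2·e^(−1.088) + 2·e^(−1.416) + 1·e^(−2.022) = 3.660 + 0.6738 + 0.4854 + 0.1324 = 4.952.
P₃ = g₃ e^(−E₃/kT) / Z = 0.1324/4.952 = 0.027.

0.027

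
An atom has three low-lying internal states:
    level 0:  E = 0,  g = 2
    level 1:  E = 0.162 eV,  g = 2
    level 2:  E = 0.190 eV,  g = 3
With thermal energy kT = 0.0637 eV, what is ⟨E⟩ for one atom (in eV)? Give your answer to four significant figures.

Eᵢ/kT = 0, 2.54317, 2.98273.
Z = Σ gᵢe^(−Eᵢ/kT) = 2·e^(−0) + 2·e^(−2.54317) + 3·e^(−2.98273) = 2.00000 + 0.157234 + 0.151963 = 2.30920.
⟨E⟩ = Σ Eᵢ gᵢe^(−Eᵢ/kT) / Z = (0·2.00000 + 0.162·0.157234 + 0.190·0.151963) / 2.30920 = 0.02353 eV.

0.02353 eV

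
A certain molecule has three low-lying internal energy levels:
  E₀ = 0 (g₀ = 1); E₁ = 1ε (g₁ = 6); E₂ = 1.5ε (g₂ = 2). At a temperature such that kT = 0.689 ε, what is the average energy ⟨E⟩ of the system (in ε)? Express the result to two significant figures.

Eᵢ/kT = 0, 1.451, 2.177.
Z = Σ gᵢe^(−Eᵢ/kT) = 1·e^(−0) + 6·e^(−1.451) + 2·e^(−2.177) = 1.000 + 1.406 + 0.2268 = 2.633.
⟨E⟩ = Σ Eᵢ gᵢe^(−Eᵢ/kT) / Z = (0·1.000 + 1·1.406 + 1.5·0.2268) / 2.633 = 0.66 ε.

0.66 ε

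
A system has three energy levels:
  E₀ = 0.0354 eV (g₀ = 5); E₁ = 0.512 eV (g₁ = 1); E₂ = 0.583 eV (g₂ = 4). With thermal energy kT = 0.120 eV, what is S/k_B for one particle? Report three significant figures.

1.67

Eᵢ/kT = 0.29500, 4.2667, 4.8583.
Z = Σ gᵢe^(−Eᵢ/kT) = 5·e^(−0.29500) + 1·e^(−4.2667) + 4·e^(−4.8583) = 3.7227 + 0.014028 + 0.031055 = 3.7678.
⟨E⟩ = Σ EᵢPᵢ = 0.041688 eV.
S/k_B = ln Z + ⟨E⟩/kT = ln(3.7678) + 0.041688/0.120 = 1.3265 + 0.34740 = 1.67.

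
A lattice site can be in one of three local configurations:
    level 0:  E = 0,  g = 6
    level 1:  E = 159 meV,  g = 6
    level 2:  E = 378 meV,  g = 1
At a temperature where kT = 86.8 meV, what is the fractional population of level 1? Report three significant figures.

Eᵢ/kT = 0, 1.8318, 4.3548.
Z = Σ gᵢe^(−Eᵢ/kT) = 6·e^(−0) + 6·e^(−1.8318) + 1·e^(−4.3548) = 6.0000 + 0.96075 + 0.012845 = 6.9736.
P₁ = g₁ e^(−E₁/kT) / Z = 0.96075/6.9736 = 0.138.

0.138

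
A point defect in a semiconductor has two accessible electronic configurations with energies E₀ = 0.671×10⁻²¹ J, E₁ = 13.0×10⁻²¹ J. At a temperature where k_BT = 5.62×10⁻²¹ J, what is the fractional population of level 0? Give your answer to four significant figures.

Eᵢ/kT = 0.119395, 2.31317.
Z = Σ e^(−Eᵢ/kT) = e^(−0.119395) + e^(−2.31317) = 0.887457 + 0.0989471 = 0.986404.
P₀ = e^(−E₀/kT) / Z = 0.887457/0.986404 = 0.8997.

0.8997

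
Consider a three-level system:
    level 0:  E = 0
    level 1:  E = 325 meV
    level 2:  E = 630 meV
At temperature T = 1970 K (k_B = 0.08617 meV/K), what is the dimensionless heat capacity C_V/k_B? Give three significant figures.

0.647

k_BT = 0.08617 × 1970 K = 169.75 meV.
Eᵢ/kT = 0, 1.9146, 3.7113.
Z = Σ e^(−Eᵢ/kT) = e^(−0) + e^(−1.9146) + e^(−3.7113) = 1.0000 + 0.14740 + 0.024446 = 1.1718.
⟨E⟩ = 54.025 meV, ⟨E²⟩ = 21567 meV².
C_V/k_B = (⟨E²⟩ − ⟨E⟩²)/(kT)² = (21567 − 2918.7)/28815 = 0.647.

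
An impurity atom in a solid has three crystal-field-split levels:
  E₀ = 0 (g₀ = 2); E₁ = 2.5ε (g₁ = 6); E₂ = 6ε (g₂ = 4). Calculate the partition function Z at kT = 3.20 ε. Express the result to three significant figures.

Z = 5.36

Eᵢ/kT = 0, 0.78125, 1.8750.
Z = Σ gᵢe^(−Eᵢ/kT) = 2·e^(−0) + 6·e^(−0.78125) + 4·e^(−1.8750) = 2.0000 + 2.7470 + 0.61342 = 5.3604.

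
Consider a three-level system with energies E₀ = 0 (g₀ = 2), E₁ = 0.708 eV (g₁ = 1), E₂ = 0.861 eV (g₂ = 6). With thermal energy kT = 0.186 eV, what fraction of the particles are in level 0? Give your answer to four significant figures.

0.9612

Eᵢ/kT = 0, 3.80645, 4.62903.
Z = Σ gᵢe^(−Eᵢ/kT) = 2·e^(−0) + 1·e^(−3.80645) + 6·e^(−4.62903) = 2.00000 + 0.0222269 + 0.0585854 = 2.08081.
P₀ = g₀ e^(−E₀/kT) / Z = 2.00000/2.08081 = 0.9612.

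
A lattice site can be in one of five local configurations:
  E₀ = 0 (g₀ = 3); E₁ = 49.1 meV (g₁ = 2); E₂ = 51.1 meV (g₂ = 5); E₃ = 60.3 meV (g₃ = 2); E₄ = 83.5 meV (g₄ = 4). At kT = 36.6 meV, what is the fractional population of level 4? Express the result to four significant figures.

Eᵢ/kT = 0, 1.34153, 1.39617, 1.64754, 2.28142.
Z = Σ gᵢe^(−Eᵢ/kT) = 3·e^(−0) + 2·e^(−1.34153) + 5·e^(−1.39617) + 2·e^(−1.64754) + 4·e^(−2.28142) = 3.00000 + 0.522891 + 1.23772 + 0.385046 + 0.408556 = 5.55421.
P₄ = g₄ e^(−E₄/kT) / Z = 0.408556/5.55421 = 0.07356.

0.07356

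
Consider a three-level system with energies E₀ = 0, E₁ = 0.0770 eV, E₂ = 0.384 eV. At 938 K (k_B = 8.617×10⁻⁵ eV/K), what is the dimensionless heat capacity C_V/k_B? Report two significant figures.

k_BT = 8.617×10⁻⁵ × 938 K = 0.08083 eV.
Eᵢ/kT = 0, 0.9526, 4.751.
Z = Σ e^(−Eᵢ/kT) = e^(−0) + e^(−0.9526) + e^(−4.751) = 1.000 + 0.3857 + 0.008643 = 1.394.
⟨E⟩ = 0.02369 eV, ⟨E²⟩ = 0.002555 eV².
C_V/k_B = (⟨E²⟩ − ⟨E⟩²)/(kT)² = (0.002555 − 0.0005612)/0.006533 = 0.31.

0.31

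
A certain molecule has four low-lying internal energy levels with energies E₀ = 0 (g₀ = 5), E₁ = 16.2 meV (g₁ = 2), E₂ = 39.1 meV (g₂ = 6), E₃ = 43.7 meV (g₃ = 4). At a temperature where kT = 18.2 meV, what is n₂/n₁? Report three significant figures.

0.852

n₂/n₁ = (g₂/g₁) exp[−(E₂−E₁)/kT] = (6/2) × exp(−(22.9 meV)/(18.2 meV)) = (6/2) × exp(-1.2582) = 0.852.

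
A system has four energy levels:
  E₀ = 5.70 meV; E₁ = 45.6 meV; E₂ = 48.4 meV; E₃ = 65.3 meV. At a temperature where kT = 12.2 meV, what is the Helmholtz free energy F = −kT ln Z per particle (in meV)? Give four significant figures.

4.809 meV

Eᵢ/kT = 0.467213, 3.73770, 3.96721, 5.35246.
Z = Σ e^(−Eᵢ/kT) = e^(−0.467213) + e^(−3.73770) + e^(−3.96721) + e^(−5.35246) = 0.626747 + 0.0238088 + 0.0189262 + 0.00473648 = 0.674218.
F = −kT ln Z = −12.2 × ln(0.674218) = −12.2 × -0.394202 = 4.809 meV.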